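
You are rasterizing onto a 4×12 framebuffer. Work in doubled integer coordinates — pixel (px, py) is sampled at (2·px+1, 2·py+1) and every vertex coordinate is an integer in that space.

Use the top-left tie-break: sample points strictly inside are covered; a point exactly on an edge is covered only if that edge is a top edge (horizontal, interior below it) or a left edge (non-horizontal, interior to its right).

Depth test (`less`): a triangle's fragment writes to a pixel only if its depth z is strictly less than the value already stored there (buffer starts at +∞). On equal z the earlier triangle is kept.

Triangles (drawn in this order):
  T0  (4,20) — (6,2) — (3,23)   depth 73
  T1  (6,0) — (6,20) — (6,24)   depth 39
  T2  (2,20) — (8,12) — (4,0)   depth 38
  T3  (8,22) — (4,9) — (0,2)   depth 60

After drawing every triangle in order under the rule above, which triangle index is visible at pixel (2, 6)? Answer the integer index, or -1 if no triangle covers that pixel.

T0:
  2·area = 12  (B↔C swapped to make it positive)
  edge (4, 20)→(3, 23): d=(-1,3) right/bottom  bias=-1
  edge (3, 23)→(6, 2): d=(3,-21) top-left  bias=+0
  edge (6, 2)→(4, 20): d=(-2,18) right/bottom  bias=-1
    (2,4)@(5, 9): e=[8,0,4] → #  [on edge]
    (3,4)@(7, 9): e=[2,42,-32] → ·
    (2,5)@(5, 11): e=[6,6,0] → ·  [on edge]
    (3,5)@(7, 11): e=[0,48,-36] → ·  [on edge]
    (2,8)@(5, 17): e=[0,24,-12] → ·  [on edge]
    (1,11)@(3, 23): e=[0,0,12] → ·  [on edge]
  covered (1 px):
    · · · ·
    · · · ·
    · · · ·
    · · · ·
    · · # ·
    · · · ·
    · · · ·
    · · · ·
    · · · ·
    · · · ·
    · · · ·
    · · · ·
T1:
  degenerate (2·area = 0) — covers nothing
T2:
  2·area = 104  (B↔C swapped to make it positive)
  edge (2, 20)→(4, 0): d=(2,-20) top-left  bias=+0
  edge (4, 0)→(8, 12): d=(4,12) right/bottom  bias=-1
  edge (8, 12)→(2, 20): d=(-6,8) right/bottom  bias=-1
    (2,1)@(5, 3): e=[26,0,78] → ·  [on edge]
    (2,2)@(5, 5): e=[30,8,66] → #
    (3,2)@(7, 5): e=[70,-16,50] → ·
    (2,3)@(5, 7): e=[34,16,54] → #
    (3,3)@(7, 7): e=[74,-8,38] → ·
    (2,4)@(5, 9): e=[38,24,42] → #
    (3,4)@(7, 9): e=[78,0,26] → ·  [on edge]
    (1,5)@(3, 11): e=[2,56,46] → #
    (3,5)@(7, 11): e=[82,8,14] → #
    (1,6)@(3, 13): e=[6,64,34] → #
    (1,7)@(3, 15): e=[10,72,22] → #
    (3,7)@(7, 15): e=[90,24,-10] → ·
  covered (12 px):
    · · · ·
    · · · ·
    · · # ·
    · · # ·
    · · # ·
    · # # #
    · # # #
    · # # ·
    · # · ·
    · · · ·
    · · · ·
    · · · ·
T3:
  2·area = 24  (B↔C swapped to make it positive)
  edge (8, 22)→(0, 2): d=(-8,-20) top-left  bias=+0
  edge (0, 2)→(4, 9): d=(4,7) right/bottom  bias=-1
  edge (4, 9)→(8, 22): d=(4,13) right/bottom  bias=-1
    (1,4)@(3, 9): e=[4,7,13] → #
    (2,4)@(5, 9): e=[44,-7,-13] → ·
    (1,5)@(3, 11): e=[-12,15,21] → ·
    (2,6)@(5, 13): e=[12,9,3] → #
    (3,6)@(7, 13): e=[52,-5,-23] → ·
    (2,7)@(5, 15): e=[-4,17,11] → ·
    (3,9)@(7, 19): e=[4,19,1] → #
    (3,10)@(7, 21): e=[-12,27,9] → ·
  covered (3 px):
    · · · ·
    · · · ·
    · · · ·
    · · · ·
    · # · ·
    · · · ·
    · · # ·
    · · · ·
    · · · ·
    · · · #
    · · · ·
    · · · ·

Z-buffer (winner per pixel, '.' = empty):
  . . . .
  . . . .
  . . 2 .
  . . 2 .
  . 3 2 .
  . 2 2 2
  . 2 2 2
  . 2 2 .
  . 2 . .
  . . . 3
  . . . .
  . . . .

Result: 2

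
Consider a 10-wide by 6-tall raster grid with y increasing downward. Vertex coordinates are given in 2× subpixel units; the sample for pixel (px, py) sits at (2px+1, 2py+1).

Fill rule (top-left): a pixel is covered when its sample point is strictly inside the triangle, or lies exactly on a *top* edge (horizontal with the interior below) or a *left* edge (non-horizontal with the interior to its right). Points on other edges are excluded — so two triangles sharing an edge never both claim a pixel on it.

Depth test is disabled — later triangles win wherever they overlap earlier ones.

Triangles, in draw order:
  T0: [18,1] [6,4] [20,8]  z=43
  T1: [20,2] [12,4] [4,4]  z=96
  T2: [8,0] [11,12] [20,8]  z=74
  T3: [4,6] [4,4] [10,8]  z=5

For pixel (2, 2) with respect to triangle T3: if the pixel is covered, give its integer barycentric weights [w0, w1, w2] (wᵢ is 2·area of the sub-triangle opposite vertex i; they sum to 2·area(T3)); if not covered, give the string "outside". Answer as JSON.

T0:
  2·area = 90  (B↔C swapped to make it positive)
  edge (18, 1)→(20, 8): d=(2,7) right/bottom  bias=-1
  edge (20, 8)→(6, 4): d=(-14,-4) top-left  bias=+0
  edge (6, 4)→(18, 1): d=(12,-3) top-left  bias=+0
    (5,1)@(11, 3): e=[53,34,3] → X
    (6,1)@(13, 3): e=[39,42,9] → X
    (7,1)@(15, 3): e=[25,50,15] → X
    (8,1)@(17, 3): e=[11,58,21] → X
    (9,1)@(19, 3): e=[-3,66,27] → .
    (5,2)@(11, 5): e=[57,6,27] → X
    (9,2)@(19, 5): e=[1,38,51] → X
    (5,3)@(11, 7): e=[61,-22,51] → .
    (6,3)@(13, 7): e=[47,-14,57] → .
    (7,3)@(15, 7): e=[33,-6,63] → .
    (8,3)@(17, 7): e=[19,2,69] → X
    (8,4)@(17, 9): e=[23,-26,93] → .
  covered (11 px):
    . . . . . . . . . .
    . . . . . X X X X .
    . . . . . X X X X X
    . . . . . . . . X X
    . . . . . . . . . .
    . . . . . . . . . .
T1:
  2·area = 16
  edge (20, 2)→(12, 4): d=(-8,2) right/bottom  bias=-1
  edge (12, 4)→(4, 4): d=(-8,0) right/bottom  bias=-1
  edge (4, 4)→(20, 2): d=(16,-2) top-left  bias=+0
    (6,1)@(13, 3): e=[6,8,2] → X
    (7,1)@(15, 3): e=[2,8,6] → X
    (8,1)@(17, 3): e=[-2,8,10] → .
    (6,2)@(13, 5): e=[-10,-8,34] → .
    (7,2)@(15, 5): e=[-14,-8,38] → .
  covered (2 px):
    . . . . . . . . . .
    . . . . . . X X . .
    . . . . . . . . . .
    . . . . . . . . . .
    . . . . . . . . . .
    . . . . . . . . . .
T2:
  2·area = 120  (B↔C swapped to make it positive)
  edge (8, 0)→(20, 8): d=(12,8) right/bottom  bias=-1
  edge (20, 8)→(11, 12): d=(-9,4) right/bottom  bias=-1
  edge (11, 12)→(8, 0): d=(-3,-12) top-left  bias=+0
    (4,0)@(9, 1): e=[4,107,9] → X
    (5,0)@(11, 1): e=[-12,99,33] → .
    (4,1)@(9, 3): e=[28,89,3] → X
    (5,1)@(11, 3): e=[12,81,27] → X
    (6,1)@(13, 3): e=[-4,73,51] → .
    (4,2)@(9, 5): e=[52,71,-3] → .
    (5,2)@(11, 5): e=[36,63,21] → X
    (6,2)@(13, 5): e=[20,55,45] → X
    (7,2)@(15, 5): e=[4,47,69] → X
    (8,2)@(17, 5): e=[-12,39,93] → .
    (5,3)@(11, 7): e=[60,45,15] → X
    (8,3)@(17, 7): e=[12,21,87] → X
  covered (16 px):
    . . . . X . . . . .
    . . . . X X . . . .
    . . . . . X X X . .
    . . . . . X X X X .
    . . . . . X X X X .
    . . . . . X X . . .
T3:
  2·area = 12
  edge (4, 6)→(4, 4): d=(0,-2) top-left  bias=+0
  edge (4, 4)→(10, 8): d=(6,4) right/bottom  bias=-1
  edge (10, 8)→(4, 6): d=(-6,-2) top-left  bias=+0
    (0,2)@(1, 5): e=[-6,18,0] → .  [on edge]
    (2,2)@(5, 5): e=[2,2,8] → X
    (3,2)@(7, 5): e=[6,-6,12] → .
    (2,3)@(5, 7): e=[2,14,-4] → .
    (3,3)@(7, 7): e=[6,6,0] → X  [on edge]
    (4,3)@(9, 7): e=[10,-2,4] → .
    (3,4)@(7, 9): e=[6,18,-12] → .
    (6,4)@(13, 9): e=[18,-6,0] → .  [on edge]
    (9,5)@(19, 11): e=[30,-18,0] → .  [on edge]
  covered (2 px):
    . . . . . . . . . .
    . . . . . . . . . .
    . . X . . . . . . .
    . . . X . . . . . .
    . . . . . . . . . .
    . . . . . . . . . .

Answer: [2,8,2]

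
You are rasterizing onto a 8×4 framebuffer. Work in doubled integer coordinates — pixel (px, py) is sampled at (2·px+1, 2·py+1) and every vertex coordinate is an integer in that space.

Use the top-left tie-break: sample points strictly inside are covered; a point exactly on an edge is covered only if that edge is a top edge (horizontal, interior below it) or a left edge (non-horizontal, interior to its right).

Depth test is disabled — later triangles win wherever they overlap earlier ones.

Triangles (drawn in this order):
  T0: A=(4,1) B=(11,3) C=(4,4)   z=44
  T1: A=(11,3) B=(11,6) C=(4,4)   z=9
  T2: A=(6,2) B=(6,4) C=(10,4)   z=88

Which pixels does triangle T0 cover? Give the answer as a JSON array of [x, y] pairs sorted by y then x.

T0:
  2·area = 21
  edge (4, 1)→(11, 3): d=(7,2) right/bottom  bias=-1
  edge (11, 3)→(4, 4): d=(-7,1) right/bottom  bias=-1
  edge (4, 4)→(4, 1): d=(0,-3) top-left  bias=+0
    (2,1)@(5, 3): e=[12,6,3] → #
    (3,1)@(7, 3): e=[8,4,9] → #
    (4,1)@(9, 3): e=[4,2,15] → #
    (5,1)@(11, 3): e=[0,0,21] → ·  [on edge]
    (2,2)@(5, 5): e=[26,-8,3] → ·
    (3,2)@(7, 5): e=[22,-10,9] → ·
    (4,2)@(9, 5): e=[18,-12,15] → ·
  covered (3 px):
    · · · · · · · ·
    · · # # # · · ·
    · · · · · · · ·
    · · · · · · · ·
T1:
  2·area = 21
  edge (11, 3)→(11, 6): d=(0,3) right/bottom  bias=-1
  edge (11, 6)→(4, 4): d=(-7,-2) top-left  bias=+0
  edge (4, 4)→(11, 3): d=(7,-1) top-left  bias=+0
    (5,0)@(11, 1): e=[0,35,-14] → ·  [on edge]
    (5,1)@(11, 3): e=[0,21,0] → ·  [on edge]
    (4,2)@(9, 5): e=[6,3,12] → #
    (5,2)@(11, 5): e=[0,7,14] → ·  [on edge]
    (4,3)@(9, 7): e=[6,-11,26] → ·
    (5,3)@(11, 7): e=[0,-7,28] → ·  [on edge]
  covered (1 px):
    · · · · · · · ·
    · · · · · · · ·
    · · · · # · · ·
    · · · · · · · ·
T2:
  2·area = 8  (B↔C swapped to make it positive)
  edge (6, 2)→(10, 4): d=(4,2) right/bottom  bias=-1
  edge (10, 4)→(6, 4): d=(-4,0) right/bottom  bias=-1
  edge (6, 4)→(6, 2): d=(0,-2) top-left  bias=+0
    (3,1)@(7, 3): e=[2,4,2] → #
    (4,1)@(9, 3): e=[-2,4,6] → ·
    (3,2)@(7, 5): e=[10,-4,2] → ·
  covered (1 px):
    · · · · · · · ·
    · · · # · · · ·
    · · · · · · · ·
    · · · · · · · ·

Result: [[2,1],[3,1],[4,1]]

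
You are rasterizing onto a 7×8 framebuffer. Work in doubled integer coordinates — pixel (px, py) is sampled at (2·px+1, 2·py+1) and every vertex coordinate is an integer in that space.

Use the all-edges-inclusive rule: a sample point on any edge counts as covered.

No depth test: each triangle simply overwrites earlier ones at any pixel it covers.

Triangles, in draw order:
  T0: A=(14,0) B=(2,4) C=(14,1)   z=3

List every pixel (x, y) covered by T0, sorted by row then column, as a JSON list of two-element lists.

T0:
  2·area = 12  (B↔C swapped to make it positive)
  edge (14, 0)→(14, 1): d=(0,1) inclusive
  edge (14, 1)→(2, 4): d=(-12,3) inclusive
  edge (2, 4)→(14, 0): d=(12,-4) inclusive
    (5,0)@(11, 1): e=[3,9,0] → X  [on edge]
    (6,0)@(13, 1): e=[1,3,8] → X
    (2,1)@(5, 3): e=[9,3,0] → X  [on edge]
    (3,1)@(7, 3): e=[7,-3,8] → .
    (5,1)@(11, 3): e=[3,-15,24] → .
    (6,1)@(13, 3): e=[1,-21,32] → .
    (2,2)@(5, 5): e=[9,-21,24] → .
  covered (3 px):
    . . . . . X X
    . . X . . . .
    . . . . . . .
    . . . . . . .
    . . . . . . .
    . . . . . . .
    . . . . . . .
    . . . . . . .

Answer: [[5,0],[6,0],[2,1]]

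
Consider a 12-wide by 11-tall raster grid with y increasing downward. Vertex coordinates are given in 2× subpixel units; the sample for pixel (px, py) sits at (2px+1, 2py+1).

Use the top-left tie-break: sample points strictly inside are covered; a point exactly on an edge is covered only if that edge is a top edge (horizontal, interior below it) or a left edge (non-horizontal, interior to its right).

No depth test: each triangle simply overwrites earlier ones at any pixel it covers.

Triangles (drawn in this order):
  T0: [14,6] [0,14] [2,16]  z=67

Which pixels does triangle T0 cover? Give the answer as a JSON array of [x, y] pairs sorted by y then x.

T0:
  2·area = 44  (B↔C swapped to make it positive)
  edge (14, 6)→(2, 16): d=(-12,10) right/bottom  bias=-1
  edge (2, 16)→(0, 14): d=(-2,-2) top-left  bias=+0
  edge (0, 14)→(14, 6): d=(14,-8) top-left  bias=+0
    (4,4)@(9, 9): e=[14,28,2] → X
    (5,4)@(11, 9): e=[-6,32,18] → .
    (3,5)@(7, 11): e=[10,20,14] → X
    (4,5)@(9, 11): e=[-10,24,30] → .
    (1,6)@(3, 13): e=[26,8,10] → X
    (2,6)@(5, 13): e=[6,12,26] → X
    (3,6)@(7, 13): e=[-14,16,42] → .
    (0,7)@(1, 15): e=[22,0,22] → X  [on edge]
    (2,7)@(5, 15): e=[-18,8,54] → .
    (0,8)@(1, 17): e=[-2,-4,50] → .
    (1,8)@(3, 17): e=[-22,0,66] → .  [on edge]
    (2,9)@(5, 19): e=[-66,0,110] → .  [on edge]
    (3,10)@(7, 21): e=[-110,0,154] → .  [on edge]
  covered (6 px):
    . . . . . . . . . . . .
    . . . . . . . . . . . .
    . . . . . . . . . . . .
    . . . . . . . . . . . .
    . . . . X . . . . . . .
    . . . X . . . . . . . .
    . X X . . . . . . . . .
    X X . . . . . . . . . .
    . . . . . . . . . . . .
    . . . . . . . . . . . .
    . . . . . . . . . . . .

Final: [[4,4],[3,5],[1,6],[2,6],[0,7],[1,7]]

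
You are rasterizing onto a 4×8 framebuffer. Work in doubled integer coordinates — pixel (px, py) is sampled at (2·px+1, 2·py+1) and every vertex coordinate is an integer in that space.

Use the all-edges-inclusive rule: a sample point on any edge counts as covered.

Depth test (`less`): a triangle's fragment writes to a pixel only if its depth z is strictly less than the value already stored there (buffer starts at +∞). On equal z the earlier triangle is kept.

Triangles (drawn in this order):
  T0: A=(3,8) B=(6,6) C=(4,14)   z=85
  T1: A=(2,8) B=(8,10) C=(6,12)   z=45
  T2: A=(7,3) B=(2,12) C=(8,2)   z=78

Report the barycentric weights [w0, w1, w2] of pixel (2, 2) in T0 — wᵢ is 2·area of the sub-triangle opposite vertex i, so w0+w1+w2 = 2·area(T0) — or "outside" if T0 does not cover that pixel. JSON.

T0:
  2·area = 20
  edge (3, 8)→(6, 6): d=(3,-2) inclusive
  edge (6, 6)→(4, 14): d=(-2,8) inclusive
  edge (4, 14)→(3, 8): d=(-1,-6) inclusive
    (2,3)@(5, 7): e=[1,6,13] → █
    (3,3)@(7, 7): e=[5,-10,25] → ·
    (2,4)@(5, 9): e=[7,2,11] → █
    (3,4)@(7, 9): e=[11,-14,23] → ·
    (2,5)@(5, 11): e=[13,-2,9] → ·
  covered (2 px):
    · · · ·
    · · · ·
    · · · ·
    · · █ ·
    · · █ ·
    · · · ·
    · · · ·
    · · · ·
T1:
  2·area = 16
  edge (2, 8)→(8, 10): d=(6,2) inclusive
  edge (8, 10)→(6, 12): d=(-2,2) inclusive
  edge (6, 12)→(2, 8): d=(-4,-4) inclusive
    (0,3)@(1, 7): e=[-4,20,0] → ·  [on edge]
    (1,4)@(3, 9): e=[4,12,0] → █  [on edge]
    (2,4)@(5, 9): e=[0,8,8] → █  [on edge]
    (3,4)@(7, 9): e=[-4,4,16] → ·
    (1,5)@(3, 11): e=[16,8,-8] → ·
    (2,5)@(5, 11): e=[12,4,0] → █  [on edge]
    (3,5)@(7, 11): e=[8,0,8] → █  [on edge]
    (2,6)@(5, 13): e=[24,0,-8] → ·  [on edge]
    (3,6)@(7, 13): e=[20,-4,0] → ·  [on edge]
    (1,7)@(3, 15): e=[40,0,-24] → ·  [on edge]
  covered (4 px):
    · · · ·
    · · · ·
    · · · ·
    · · · ·
    · █ █ ·
    · · █ █
    · · · ·
    · · · ·
T2:
  2·area = 4  (B↔C swapped to make it positive)
  edge (7, 3)→(8, 2): d=(1,-1) inclusive
  edge (8, 2)→(2, 12): d=(-6,10) inclusive
  edge (2, 12)→(7, 3): d=(5,-9) inclusive
    (3,1)@(7, 3): e=[0,4,0] → █  [on edge]
    (2,2)@(5, 5): e=[0,12,-8] → ·  [on edge]
    (3,2)@(7, 5): e=[2,-8,10] → ·
    (1,3)@(3, 7): e=[0,20,-16] → ·  [on edge]
    (2,3)@(5, 7): e=[2,0,2] → █  [on edge]
    (3,3)@(7, 7): e=[4,-20,20] → ·
    (0,4)@(1, 9): e=[0,28,-24] → ·  [on edge]
    (2,4)@(5, 9): e=[4,-12,12] → ·
  covered (2 px):
    · · · ·
    · · · █
    · · · ·
    · · █ ·
    · · · ·
    · · · ·
    · · · ·
    · · · ·

Final: "outside"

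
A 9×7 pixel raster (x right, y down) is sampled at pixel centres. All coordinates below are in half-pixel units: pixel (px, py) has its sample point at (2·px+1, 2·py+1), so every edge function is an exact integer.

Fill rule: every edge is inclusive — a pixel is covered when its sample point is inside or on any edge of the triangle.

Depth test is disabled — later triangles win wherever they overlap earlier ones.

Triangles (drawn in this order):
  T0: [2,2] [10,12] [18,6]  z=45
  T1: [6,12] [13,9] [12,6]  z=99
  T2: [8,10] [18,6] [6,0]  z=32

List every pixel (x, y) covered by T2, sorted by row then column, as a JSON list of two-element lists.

T0:
  2·area = 128  (B↔C swapped to make it positive)
  edge (2, 2)→(18, 6): d=(16,4) inclusive
  edge (18, 6)→(10, 12): d=(-8,6) inclusive
  edge (10, 12)→(2, 2): d=(-8,-10) inclusive
    (1,1)@(3, 3): e=[12,114,2] → #
    (2,1)@(5, 3): e=[4,102,22] → #
    (3,1)@(7, 3): e=[-4,90,42] → ·
    (1,2)@(3, 5): e=[44,98,-14] → ·
    (2,2)@(5, 5): e=[36,86,6] → #
    (3,2)@(7, 5): e=[28,74,26] → #
    (4,2)@(9, 5): e=[20,62,46] → #
    (5,2)@(11, 5): e=[12,50,66] → #
    (6,2)@(13, 5): e=[4,38,86] → #
    (7,2)@(15, 5): e=[-4,26,106] → ·
    (2,3)@(5, 7): e=[68,70,-10] → ·
    (3,3)@(7, 7): e=[60,58,10] → #
  covered (16 px):
    · · · · · · · · ·
    · # # · · · · · ·
    · · # # # # # · ·
    · · · # # # # # ·
    · · · · # # # · ·
    · · · · · # · · ·
    · · · · · · · · ·
T1:
  2·area = 24  (B↔C swapped to make it positive)
  edge (6, 12)→(12, 6): d=(6,-6) inclusive
  edge (12, 6)→(13, 9): d=(1,3) inclusive
  edge (13, 9)→(6, 12): d=(-7,3) inclusive
    (8,0)@(17, 1): e=[0,-20,44] → ·  [on edge]
    (5,1)@(11, 3): e=[-24,0,48] → ·  [on edge]
    (7,1)@(15, 3): e=[0,-12,36] → ·  [on edge]
    (6,2)@(13, 5): e=[0,-4,28] → ·  [on edge]
    (5,3)@(11, 7): e=[0,4,20] → #  [on edge]
    (6,3)@(13, 7): e=[12,-2,14] → ·
    (4,4)@(9, 9): e=[0,12,12] → #  [on edge]
    (6,4)@(13, 9): e=[24,0,0] → #  [on edge]
    (7,4)@(15, 9): e=[36,-6,-6] → ·
    (3,5)@(7, 11): e=[0,20,4] → #  [on edge]
    (4,5)@(9, 11): e=[12,14,-2] → ·
    (5,5)@(11, 11): e=[24,8,-8] → ·
    (2,6)@(5, 13): e=[0,28,-4] → ·  [on edge]
  covered (5 px):
    · · · · · · · · ·
    · · · · · · · · ·
    · · · · · · · · ·
    · · · · · # · · ·
    · · · · # # # · ·
    · · · # · · · · ·
    · · · · · · · · ·
T2:
  2·area = 108  (B↔C swapped to make it positive)
  edge (8, 10)→(6, 0): d=(-2,-10) inclusive
  edge (6, 0)→(18, 6): d=(12,6) inclusive
  edge (18, 6)→(8, 10): d=(-10,4) inclusive
    (3,0)@(7, 1): e=[8,6,94] → #
    (4,0)@(9, 1): e=[28,-6,86] → ·
    (3,1)@(7, 3): e=[4,30,74] → #
    (4,1)@(9, 3): e=[24,18,66] → #
    (5,1)@(11, 3): e=[44,6,58] → #
    (6,1)@(13, 3): e=[64,-6,50] → ·
    (3,2)@(7, 5): e=[0,54,54] → #  [on edge]
    (6,2)@(13, 5): e=[60,18,30] → #
    (7,2)@(15, 5): e=[80,6,22] → #
    (8,2)@(17, 5): e=[100,-6,14] → ·
    (3,3)@(7, 7): e=[-4,78,34] → ·
    (4,3)@(9, 7): e=[16,66,26] → #
  covered (14 px):
    · · · # · · · · ·
    · · · # # # · · ·
    · · · # # # # # ·
    · · · · # # # # ·
    · · · · # · · · ·
    · · · · · · · · ·
    · · · · · · · · ·

Result: [[3,0],[3,1],[4,1],[5,1],[3,2],[4,2],[5,2],[6,2],[7,2],[4,3],[5,3],[6,3],[7,3],[4,4]]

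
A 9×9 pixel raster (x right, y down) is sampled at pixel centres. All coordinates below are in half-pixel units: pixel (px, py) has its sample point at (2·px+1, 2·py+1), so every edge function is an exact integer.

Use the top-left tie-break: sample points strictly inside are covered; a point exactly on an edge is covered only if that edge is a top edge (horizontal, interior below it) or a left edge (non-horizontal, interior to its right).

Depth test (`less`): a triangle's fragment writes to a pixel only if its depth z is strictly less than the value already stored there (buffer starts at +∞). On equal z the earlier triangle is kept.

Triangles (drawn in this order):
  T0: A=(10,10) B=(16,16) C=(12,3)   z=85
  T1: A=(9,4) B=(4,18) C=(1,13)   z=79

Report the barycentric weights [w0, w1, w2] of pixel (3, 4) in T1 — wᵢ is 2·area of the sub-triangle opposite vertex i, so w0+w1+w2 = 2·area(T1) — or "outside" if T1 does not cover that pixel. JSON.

T0:
  2·area = 54  (B↔C swapped to make it positive)
  edge (10, 10)→(12, 3): d=(2,-7) top-left  bias=+0
  edge (12, 3)→(16, 16): d=(4,13) right/bottom  bias=-1
  edge (16, 16)→(10, 10): d=(-6,-6) top-left  bias=+0
    (0,0)@(1, 1): e=[-81,135,0] → .  [on edge]
    (1,1)@(3, 3): e=[-63,117,0] → .  [on edge]
    (2,2)@(5, 5): e=[-45,99,0] → .  [on edge]
    (3,3)@(7, 7): e=[-27,81,0] → .  [on edge]
    (5,3)@(11, 7): e=[1,29,24] → X
    (6,3)@(13, 7): e=[15,3,36] → X
    (7,3)@(15, 7): e=[29,-23,48] → .
    (4,4)@(9, 9): e=[-9,63,0] → .  [on edge]
    (5,4)@(11, 9): e=[5,37,12] → X
    (7,4)@(15, 9): e=[33,-15,36] → .
    (5,5)@(11, 11): e=[9,45,0] → X  [on edge]
    (7,5)@(15, 11): e=[37,-7,24] → .
    (6,6)@(13, 13): e=[27,27,0] → X  [on edge]
    (7,7)@(15, 15): e=[45,9,0] → X  [on edge]
    (8,8)@(17, 17): e=[63,-9,0] → .  [on edge]
  covered (9 px):
    . . . . . . . . .
    . . . . . . . . .
    . . . . . . . . .
    . . . . . X X . .
    . . . . . X X . .
    . . . . . X X . .
    . . . . . . X X .
    . . . . . . . X .
    . . . . . . . . .
T1:
  2·area = 67
  edge (9, 4)→(4, 18): d=(-5,14) right/bottom  bias=-1
  edge (4, 18)→(1, 13): d=(-3,-5) top-left  bias=+0
  edge (1, 13)→(9, 4): d=(8,-9) top-left  bias=+0
    (3,3)@(7, 7): e=[13,48,6] → X
    (4,3)@(9, 7): e=[-15,58,24] → .
    (2,4)@(5, 9): e=[31,32,4] → X
    (4,4)@(9, 9): e=[-25,52,40] → .
    (1,5)@(3, 11): e=[49,16,2] → X
    (3,5)@(7, 11): e=[-7,36,38] → .
    (0,6)@(1, 13): e=[67,0,0] → X  [on edge]
    (3,6)@(7, 13): e=[-17,30,54] → .
    (0,7)@(1, 15): e=[57,-6,16] → .
    (1,7)@(3, 15): e=[29,4,34] → X
    (3,7)@(7, 15): e=[-27,24,70] → .
    (1,8)@(3, 17): e=[19,-2,50] → .
  covered (10 px):
    . . . . . . . . .
    . . . . . . . . .
    . . . . . . . . .
    . . . X . . . . .
    . . X X . . . . .
    . X X . . . . . .
    X X X . . . . . .
    . X X . . . . . .
    . . . . . . . . .

Answer: [42,22,3]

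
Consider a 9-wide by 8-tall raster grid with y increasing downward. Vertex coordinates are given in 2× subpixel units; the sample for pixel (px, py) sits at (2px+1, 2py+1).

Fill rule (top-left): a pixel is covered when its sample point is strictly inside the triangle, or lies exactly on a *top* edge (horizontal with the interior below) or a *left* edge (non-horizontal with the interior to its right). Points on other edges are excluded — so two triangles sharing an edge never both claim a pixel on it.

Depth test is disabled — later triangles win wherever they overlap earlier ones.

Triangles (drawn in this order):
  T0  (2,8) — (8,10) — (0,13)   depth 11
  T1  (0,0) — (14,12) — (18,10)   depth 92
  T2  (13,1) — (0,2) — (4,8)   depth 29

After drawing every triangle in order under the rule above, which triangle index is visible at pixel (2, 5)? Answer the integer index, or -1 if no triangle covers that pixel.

T0:
  2·area = 34
  edge (2, 8)→(8, 10): d=(6,2) right/bottom  bias=-1
  edge (8, 10)→(0, 13): d=(-8,3) right/bottom  bias=-1
  edge (0, 13)→(2, 8): d=(2,-5) top-left  bias=+0
    (1,4)@(3, 9): e=[4,23,7] → █
    (2,4)@(5, 9): e=[0,17,17] → ·  [on edge]
    (0,5)@(1, 11): e=[20,13,1] → █
    (2,5)@(5, 11): e=[12,1,21] → █
    (3,5)@(7, 11): e=[8,-5,31] → ·
    (5,5)@(11, 11): e=[0,-17,51] → ·  [on edge]
    (0,6)@(1, 13): e=[32,-3,5] → ·
    (1,6)@(3, 13): e=[28,-9,15] → ·
    (2,6)@(5, 13): e=[24,-15,25] → ·
    (8,6)@(17, 13): e=[0,-51,85] → ·  [on edge]
  covered (4 px):
    · · · · · · · · ·
    · · · · · · · · ·
    · · · · · · · · ·
    · · · · · · · · ·
    · █ · · · · · · ·
    █ █ █ · · · · · ·
    · · · · · · · · ·
    · · · · · · · · ·
T1:
  2·area = 76  (B↔C swapped to make it positive)
  edge (0, 0)→(18, 10): d=(18,10) right/bottom  bias=-1
  edge (18, 10)→(14, 12): d=(-4,2) right/bottom  bias=-1
  edge (14, 12)→(0, 0): d=(-14,-12) top-left  bias=+0
    (2,1)@(5, 3): e=[4,54,18] → █
    (3,1)@(7, 3): e=[-16,50,42] → ·
    (2,2)@(5, 5): e=[40,46,-10] → ·
    (3,2)@(7, 5): e=[20,42,14] → █
    (4,2)@(9, 5): e=[0,38,38] → ·  [on edge]
    (3,3)@(7, 7): e=[56,34,-14] → ·
    (4,3)@(9, 7): e=[36,30,10] → █
    (5,3)@(11, 7): e=[16,26,34] → █
    (6,3)@(13, 7): e=[-4,22,58] → ·
    (4,4)@(9, 9): e=[72,22,-18] → ·
    (5,4)@(11, 9): e=[52,18,6] → █
    (6,4)@(13, 9): e=[32,14,30] → █
  covered (9 px):
    · · · · · · · · ·
    · · █ · · · · · ·
    · · · █ · · · · ·
    · · · · █ █ · · ·
    · · · · · █ █ █ ·
    · · · · · · █ █ ·
    · · · · · · · · ·
    · · · · · · · · ·
T2:
  2·area = 82  (B↔C swapped to make it positive)
  edge (13, 1)→(4, 8): d=(-9,7) right/bottom  bias=-1
  edge (4, 8)→(0, 2): d=(-4,-6) top-left  bias=+0
  edge (0, 2)→(13, 1): d=(13,-1) top-left  bias=+0
    (6,0)@(13, 1): e=[0,82,0] → ·  [on edge]
    (0,1)@(1, 3): e=[66,2,14] → █
    (1,1)@(3, 3): e=[52,14,16] → █
    (2,1)@(5, 3): e=[38,26,18] → █
    (3,1)@(7, 3): e=[24,38,20] → █
    (4,1)@(9, 3): e=[10,50,22] → █
    (5,1)@(11, 3): e=[-4,62,24] → ·
    (0,2)@(1, 5): e=[48,-6,40] → ·
    (1,2)@(3, 5): e=[34,6,42] → █
    (4,2)@(9, 5): e=[-8,42,48] → ·
    (1,3)@(3, 7): e=[16,-2,68] → ·
    (2,3)@(5, 7): e=[2,10,70] → █
  covered (9 px):
    · · · · · · · · ·
    █ █ █ █ █ · · · ·
    · █ █ █ · · · · ·
    · · █ · · · · · ·
    · · · · · · · · ·
    · · · · · · · · ·
    · · · · · · · · ·
    · · · · · · · · ·

Z-buffer (winner per pixel, '.' = empty):
  . . . . . . . . .
  2 2 2 2 2 . . . .
  . 2 2 2 . . . . .
  . . 2 . 1 1 . . .
  . 0 . . . 1 1 1 .
  0 0 0 . . . 1 1 .
  . . . . . . . . .
  . . . . . . . . .

Result: 0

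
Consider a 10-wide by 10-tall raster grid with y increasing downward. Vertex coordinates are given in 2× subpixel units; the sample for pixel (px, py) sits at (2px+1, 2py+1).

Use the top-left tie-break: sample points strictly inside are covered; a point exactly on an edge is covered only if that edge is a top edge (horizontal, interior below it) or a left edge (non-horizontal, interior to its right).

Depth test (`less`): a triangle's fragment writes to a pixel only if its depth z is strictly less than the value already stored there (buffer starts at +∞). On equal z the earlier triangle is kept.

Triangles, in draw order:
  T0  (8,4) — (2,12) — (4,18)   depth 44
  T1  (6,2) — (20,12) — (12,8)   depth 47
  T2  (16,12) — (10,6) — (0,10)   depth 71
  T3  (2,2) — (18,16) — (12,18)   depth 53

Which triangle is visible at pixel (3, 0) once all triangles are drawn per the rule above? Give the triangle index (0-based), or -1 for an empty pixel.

T0:
  2·area = 52  (B↔C swapped to make it positive)
  edge (8, 4)→(4, 18): d=(-4,14) right/bottom  bias=-1
  edge (4, 18)→(2, 12): d=(-2,-6) top-left  bias=+0
  edge (2, 12)→(8, 4): d=(6,-8) top-left  bias=+0
    (3,3)@(7, 7): e=[2,40,10] → █
    (4,3)@(9, 7): e=[-26,52,26] → ·
    (0,4)@(1, 9): e=[78,0,-26] → ·  [on edge]
    (2,4)@(5, 9): e=[22,24,6] → █
    (3,4)@(7, 9): e=[-6,36,22] → ·
    (1,5)@(3, 11): e=[42,8,2] → █
    (3,5)@(7, 11): e=[-14,32,34] → ·
    (1,6)@(3, 13): e=[34,4,14] → █
    (3,6)@(7, 13): e=[-22,28,46] → ·
    (1,7)@(3, 15): e=[26,0,26] → █  [on edge]
    (2,7)@(5, 15): e=[-2,12,42] → ·
    (1,8)@(3, 17): e=[18,-4,38] → ·
  covered (7 px):
    · · · · · · · · · ·
    · · · · · · · · · ·
    · · · · · · · · · ·
    · · · █ · · · · · ·
    · · █ · · · · · · ·
    · █ █ · · · · · · ·
    · █ █ · · · · · · ·
    · █ · · · · · · · ·
    · · · · · · · · · ·
    · · · · · · · · · ·
T1:
  2·area = 24
  edge (6, 2)→(20, 12): d=(14,10) right/bottom  bias=-1
  edge (20, 12)→(12, 8): d=(-8,-4) top-left  bias=+0
  edge (12, 8)→(6, 2): d=(-6,-6) top-left  bias=+0
    (2,0)@(5, 1): e=[-4,28,0] → ·  [on edge]
    (3,1)@(7, 3): e=[4,20,0] → █  [on edge]
    (4,1)@(9, 3): e=[-16,28,12] → ·
    (3,2)@(7, 5): e=[32,4,-12] → ·
    (4,2)@(9, 5): e=[12,12,0] → █  [on edge]
    (5,2)@(11, 5): e=[-8,20,12] → ·
    (4,3)@(9, 7): e=[40,-4,-12] → ·
    (5,3)@(11, 7): e=[20,4,0] → █  [on edge]
    (6,3)@(13, 7): e=[0,12,12] → ·  [on edge]
    (5,4)@(11, 9): e=[48,-12,-12] → ·
    (6,4)@(13, 9): e=[28,-4,0] → ·  [on edge]
    (7,4)@(15, 9): e=[8,4,12] → █
    (7,5)@(15, 11): e=[36,-12,0] → ·  [on edge]
    (8,6)@(17, 13): e=[44,-20,0] → ·  [on edge]
    (9,7)@(19, 15): e=[52,-28,0] → ·  [on edge]
  covered (4 px):
    · · · · · · · · · ·
    · · · █ · · · · · ·
    · · · · █ · · · · ·
    · · · · · █ · · · ·
    · · · · · · · █ · ·
    · · · · · · · · · ·
    · · · · · · · · · ·
    · · · · · · · · · ·
    · · · · · · · · · ·
    · · · · · · · · · ·
T2:
  2·area = 84  (B↔C swapped to make it positive)
  edge (16, 12)→(0, 10): d=(-16,-2) top-left  bias=+0
  edge (0, 10)→(10, 6): d=(10,-4) top-left  bias=+0
  edge (10, 6)→(16, 12): d=(6,6) right/bottom  bias=-1
    (2,0)@(5, 1): e=[154,-70,0] → ·  [on edge]
    (3,1)@(7, 3): e=[126,-42,0] → ·  [on edge]
    (4,2)@(9, 5): e=[98,-14,0] → ·  [on edge]
    (4,3)@(9, 7): e=[66,6,12] → █
    (5,3)@(11, 7): e=[70,14,0] → ·  [on edge]
    (1,4)@(3, 9): e=[22,2,60] → █
    (2,4)@(5, 9): e=[26,10,48] → █
    (3,4)@(7, 9): e=[30,18,36] → █
    (5,4)@(11, 9): e=[38,34,12] → █
    (6,4)@(13, 9): e=[42,42,0] → ·  [on edge]
    (1,5)@(3, 11): e=[-10,22,72] → ·
    (2,5)@(5, 11): e=[-6,30,60] → ·
    (7,5)@(15, 11): e=[14,70,0] → ·  [on edge]
    (8,6)@(17, 13): e=[-14,98,0] → ·  [on edge]
    (9,7)@(19, 15): e=[-42,126,0] → ·  [on edge]
  covered (9 px):
    · · · · · · · · · ·
    · · · · · · · · · ·
    · · · · · · · · · ·
    · · · · █ · · · · ·
    · █ █ █ █ █ · · · ·
    · · · · █ █ █ · · ·
    · · · · · · · · · ·
    · · · · · · · · · ·
    · · · · · · · · · ·
    · · · · · · · · · ·
T3:
  2·area = 116
  edge (2, 2)→(18, 16): d=(16,14) right/bottom  bias=-1
  edge (18, 16)→(12, 18): d=(-6,2) right/bottom  bias=-1
  edge (12, 18)→(2, 2): d=(-10,-16) top-left  bias=+0
    (1,1)@(3, 3): e=[2,108,6] → █
    (2,1)@(5, 3): e=[-26,104,38] → ·
    (1,2)@(3, 5): e=[34,96,-14] → ·
    (2,2)@(5, 5): e=[6,92,18] → █
    (3,2)@(7, 5): e=[-22,88,50] → ·
    (2,3)@(5, 7): e=[38,80,-2] → ·
    (3,3)@(7, 7): e=[10,76,30] → █
    (4,3)@(9, 7): e=[-18,72,62] → ·
    (3,4)@(7, 9): e=[42,64,10] → █
    (4,4)@(9, 9): e=[14,60,42] → █
    (5,4)@(11, 9): e=[-14,56,74] → ·
    (3,5)@(7, 11): e=[74,52,-10] → ·
    (7,8)@(15, 17): e=[58,0,58] → ·  [on edge]
    (4,9)@(9, 19): e=[174,0,-58] → ·  [on edge]
  covered (14 px):
    · · · · · · · · · ·
    · █ · · · · · · · ·
    · · █ · · · · · · ·
    · · · █ · · · · · ·
    · · · █ █ · · · · ·
    · · · · █ █ · · · ·
    · · · · █ █ █ · · ·
    · · · · · █ █ █ · ·
    · · · · · · █ · · ·
    · · · · · · · · · ·

Z-buffer (winner per pixel, '.' = empty):
  . . . . . . . . . .
  . 3 . 1 . . . . . .
  . . 3 . 1 . . . . .
  . . . 0 2 1 . . . .
  . 2 0 3 3 2 . 1 . .
  . 0 0 . 3 3 2 . . .
  . 0 0 . 3 3 3 . . .
  . 0 . . . 3 3 3 . .
  . . . . . . 3 . . .
  . . . . . . . . . .

Answer: -1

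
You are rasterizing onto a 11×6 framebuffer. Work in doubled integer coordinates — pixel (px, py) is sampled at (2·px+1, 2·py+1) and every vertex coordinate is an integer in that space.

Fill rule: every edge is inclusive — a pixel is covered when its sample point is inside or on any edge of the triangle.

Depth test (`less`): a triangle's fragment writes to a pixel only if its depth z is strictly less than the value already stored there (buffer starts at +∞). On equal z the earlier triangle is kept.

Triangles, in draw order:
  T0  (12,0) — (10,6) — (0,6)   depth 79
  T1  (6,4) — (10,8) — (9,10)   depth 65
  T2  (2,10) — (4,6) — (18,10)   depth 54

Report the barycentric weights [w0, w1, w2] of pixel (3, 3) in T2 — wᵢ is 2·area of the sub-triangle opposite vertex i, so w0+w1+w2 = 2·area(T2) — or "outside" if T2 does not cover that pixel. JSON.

T0:
  2·area = 60
  edge (12, 0)→(10, 6): d=(-2,6) inclusive
  edge (10, 6)→(0, 6): d=(-10,0) inclusive
  edge (0, 6)→(12, 0): d=(12,-6) inclusive
    (5,0)@(11, 1): e=[4,50,6] → █
    (6,0)@(13, 1): e=[-8,50,18] → ·
    (3,1)@(7, 3): e=[24,30,6] → █
    (4,1)@(9, 3): e=[12,30,18] → █
    (5,1)@(11, 3): e=[0,30,30] → █  [on edge]
    (6,1)@(13, 3): e=[-12,30,42] → ·
    (1,2)@(3, 5): e=[44,10,6] → █
    (2,2)@(5, 5): e=[32,10,18] → █
    (5,2)@(11, 5): e=[-4,10,54] → ·
    (1,3)@(3, 7): e=[40,-10,30] → ·
    (2,3)@(5, 7): e=[28,-10,42] → ·
    (3,3)@(7, 7): e=[16,-10,54] → ·
    (4,4)@(9, 9): e=[0,-30,90] → ·  [on edge]
  covered (8 px):
    · · · · · █ · · · · ·
    · · · █ █ █ · · · · ·
    · █ █ █ █ · · · · · ·
    · · · · · · · · · · ·
    · · · · · · · · · · ·
    · · · · · · · · · · ·
T1:
  2·area = 12
  edge (6, 4)→(10, 8): d=(4,4) inclusive
  edge (10, 8)→(9, 10): d=(-1,2) inclusive
  edge (9, 10)→(6, 4): d=(-3,-6) inclusive
    (1,0)@(3, 1): e=[0,21,-9] → ·  [on edge]
    (2,1)@(5, 3): e=[0,15,-3] → ·  [on edge]
    (3,2)@(7, 5): e=[0,9,3] → █  [on edge]
    (4,2)@(9, 5): e=[-8,5,15] → ·
    (3,3)@(7, 7): e=[8,7,-3] → ·
    (4,3)@(9, 7): e=[0,3,9] → █  [on edge]
    (5,3)@(11, 7): e=[-8,-1,21] → ·
    (4,4)@(9, 9): e=[8,1,3] → █
    (5,4)@(11, 9): e=[0,-3,15] → ·  [on edge]
    (4,5)@(9, 11): e=[16,-1,-3] → ·
    (6,5)@(13, 11): e=[0,-9,21] → ·  [on edge]
  covered (3 px):
    · · · · · · · · · · ·
    · · · · · · · · · · ·
    · · · █ · · · · · · ·
    · · · · █ · · · · · ·
    · · · · █ · · · · · ·
    · · · · · · · · · · ·
T2:
  2·area = 64
  edge (2, 10)→(4, 6): d=(2,-4) inclusive
  edge (4, 6)→(18, 10): d=(14,4) inclusive
  edge (18, 10)→(2, 10): d=(-16,0) inclusive
    (2,3)@(5, 7): e=[6,10,48] → █
    (3,3)@(7, 7): e=[14,2,48] → █
    (4,3)@(9, 7): e=[22,-6,48] → ·
    (1,4)@(3, 9): e=[2,46,16] → █
    (4,4)@(9, 9): e=[26,22,16] → █
    (5,4)@(11, 9): e=[34,14,16] → █
    (6,4)@(13, 9): e=[42,6,16] → █
    (7,4)@(15, 9): e=[50,-2,16] → ·
    (1,5)@(3, 11): e=[6,74,-16] → ·
    (2,5)@(5, 11): e=[14,66,-16] → ·
    (3,5)@(7, 11): e=[22,58,-16] → ·
    (4,5)@(9, 11): e=[30,50,-16] → ·
  covered (8 px):
    · · · · · · · · · · ·
    · · · · · · · · · · ·
    · · · · · · · · · · ·
    · · █ █ · · · · · · ·
    · █ █ █ █ █ █ · · · ·
    · · · · · · · · · · ·

Final: [2,48,14]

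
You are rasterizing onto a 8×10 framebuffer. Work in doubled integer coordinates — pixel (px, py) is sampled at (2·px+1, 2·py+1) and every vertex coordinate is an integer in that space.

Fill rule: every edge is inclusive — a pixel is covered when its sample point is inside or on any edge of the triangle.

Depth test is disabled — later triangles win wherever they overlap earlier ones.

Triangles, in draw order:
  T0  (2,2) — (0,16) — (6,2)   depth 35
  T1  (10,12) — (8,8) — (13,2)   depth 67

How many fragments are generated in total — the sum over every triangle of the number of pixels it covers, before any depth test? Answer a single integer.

T0:
  2·area = 56  (B↔C swapped to make it positive)
  edge (2, 2)→(6, 2): d=(4,0) inclusive
  edge (6, 2)→(0, 16): d=(-6,14) inclusive
  edge (0, 16)→(2, 2): d=(2,-14) inclusive
    (1,1)@(3, 3): e=[4,36,16] → X
    (2,1)@(5, 3): e=[4,8,44] → X
    (3,1)@(7, 3): e=[4,-20,72] → .
    (1,2)@(3, 5): e=[12,24,20] → X
    (2,2)@(5, 5): e=[12,-4,48] → .
    (1,3)@(3, 7): e=[20,12,24] → X
    (2,3)@(5, 7): e=[20,-16,52] → .
    (0,4)@(1, 9): e=[28,28,0] → X  [on edge]
    (1,4)@(3, 9): e=[28,0,28] → X  [on edge]
    (2,4)@(5, 9): e=[28,-28,56] → .
    (0,5)@(1, 11): e=[36,16,4] → X
    (1,5)@(3, 11): e=[36,-12,32] → .
  covered (8 px):
    . . . . . . . .
    . X X . . . . .
    . X . . . . . .
    . X . . . . . .
    X X . . . . . .
    X . . . . . . .
    X . . . . . . .
    . . . . . . . .
    . . . . . . . .
    . . . . . . . .
T1:
  2·area = 32
  edge (10, 12)→(8, 8): d=(-2,-4) inclusive
  edge (8, 8)→(13, 2): d=(5,-6) inclusive
  edge (13, 2)→(10, 12): d=(-3,10) inclusive
    (5,2)@(11, 5): e=[18,3,11] → X
    (6,2)@(13, 5): e=[26,15,-9] → .
    (4,3)@(9, 7): e=[6,1,25] → X
    (6,3)@(13, 7): e=[22,25,-15] → .
    (4,4)@(9, 9): e=[2,11,19] → X
    (5,4)@(11, 9): e=[10,23,-1] → .
    (4,5)@(9, 11): e=[-2,21,13] → .
  covered (4 px):
    . . . . . . . .
    . . . . . . . .
    . . . . . X . .
    . . . . X X . .
    . . . . X . . .
    . . . . . . . .
    . . . . . . . .
    . . . . . . . .
    . . . . . . . .
    . . . . . . . .

Answer: 12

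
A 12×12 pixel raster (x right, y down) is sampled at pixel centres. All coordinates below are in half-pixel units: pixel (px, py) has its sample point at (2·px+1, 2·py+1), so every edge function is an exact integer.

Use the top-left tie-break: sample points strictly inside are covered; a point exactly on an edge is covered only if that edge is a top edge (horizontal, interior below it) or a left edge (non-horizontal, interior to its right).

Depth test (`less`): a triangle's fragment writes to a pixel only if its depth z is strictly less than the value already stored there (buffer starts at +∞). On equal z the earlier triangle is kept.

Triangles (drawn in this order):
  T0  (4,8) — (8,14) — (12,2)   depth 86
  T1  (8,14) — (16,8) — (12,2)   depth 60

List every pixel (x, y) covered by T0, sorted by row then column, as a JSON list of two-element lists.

T0:
  2·area = 72  (B↔C swapped to make it positive)
  edge (4, 8)→(12, 2): d=(8,-6) top-left  bias=+0
  edge (12, 2)→(8, 14): d=(-4,12) right/bottom  bias=-1
  edge (8, 14)→(4, 8): d=(-4,-6) top-left  bias=+0
    (5,1)@(11, 3): e=[2,8,62] → X
    (6,1)@(13, 3): e=[14,-16,74] → .
    (4,2)@(9, 5): e=[6,24,42] → X
    (5,2)@(11, 5): e=[18,0,54] → .  [on edge]
    (3,3)@(7, 7): e=[10,40,22] → X
    (5,3)@(11, 7): e=[34,-8,46] → .
    (2,4)@(5, 9): e=[14,56,2] → X
    (5,4)@(11, 9): e=[50,-16,38] → .
    (2,5)@(5, 11): e=[30,48,-6] → .
    (3,5)@(7, 11): e=[42,24,6] → X
    (4,5)@(9, 11): e=[54,0,18] → .  [on edge]
    (3,6)@(7, 13): e=[58,16,-2] → .
    (3,8)@(7, 17): e=[90,0,-18] → .  [on edge]
    (2,11)@(5, 23): e=[126,0,-54] → .  [on edge]
  covered (8 px):
    . . . . . . . . . . . .
    . . . . . X . . . . . .
    . . . . X . . . . . . .
    . . . X X . . . . . . .
    . . X X X . . . . . . .
    . . . X . . . . . . . .
    . . . . . . . . . . . .
    . . . . . . . . . . . .
    . . . . . . . . . . . .
    . . . . . . . . . . . .
    . . . . . . . . . . . .
    . . . . . . . . . . . .
T1:
  2·area = 72  (B↔C swapped to make it positive)
  edge (8, 14)→(12, 2): d=(4,-12) top-left  bias=+0
  edge (12, 2)→(16, 8): d=(4,6) right/bottom  bias=-1
  edge (16, 8)→(8, 14): d=(-8,6) right/bottom  bias=-1
    (5,2)@(11, 5): e=[0,18,54] → X  [on edge]
    (6,2)@(13, 5): e=[24,6,42] → X
    (7,2)@(15, 5): e=[48,-6,30] → .
    (5,3)@(11, 7): e=[8,26,38] → X
    (7,3)@(15, 7): e=[56,2,14] → X
    (8,3)@(17, 7): e=[80,-10,2] → .
    (5,4)@(11, 9): e=[16,34,22] → X
    (7,4)@(15, 9): e=[64,10,-2] → .
    (4,5)@(9, 11): e=[0,54,18] → X  [on edge]
    (6,5)@(13, 11): e=[48,30,-6] → .
    (4,6)@(9, 13): e=[8,62,2] → X
    (5,6)@(11, 13): e=[32,50,-10] → .
    (3,8)@(7, 17): e=[0,90,-18] → .  [on edge]
    (2,11)@(5, 23): e=[0,126,-54] → .  [on edge]
  covered (10 px):
    . . . . . . . . . . . .
    . . . . . . . . . . . .
    . . . . . X X . . . . .
    . . . . . X X X . . . .
    . . . . . X X . . . . .
    . . . . X X . . . . . .
    . . . . X . . . . . . .
    . . . . . . . . . . . .
    . . . . . . . . . . . .
    . . . . . . . . . . . .
    . . . . . . . . . . . .
    . . . . . . . . . . . .

Answer: [[5,1],[4,2],[3,3],[4,3],[2,4],[3,4],[4,4],[3,5]]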